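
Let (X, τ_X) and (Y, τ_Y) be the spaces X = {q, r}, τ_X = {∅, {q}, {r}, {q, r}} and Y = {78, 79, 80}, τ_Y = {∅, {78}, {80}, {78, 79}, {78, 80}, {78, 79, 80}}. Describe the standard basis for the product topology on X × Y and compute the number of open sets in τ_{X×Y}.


Basis B = {∅ × ∅, {q} × {78}, {q} × {80}, {r} × {78}, {r} × {80}, {q} × {78, 79}, {q} × {78, 80}, {q, r} × {78}, {q, r} × {80}, {r} × {78, 79}, {r} × {78, 80}, {q} × {78, 79, 80}, {r} × {78, 79, 80}, {q, r} × {78, 79}, {q, r} × {78, 80}, {q, r} × {78, 79, 80}}; |τ_{X×Y}| = 36.

Enumerate products U × V with U ∈ τ_X, V ∈ τ_Y (deduplicated):
  ∅ × ∅ = {} (∅)
  {q} × {78} = {(q,78)}
  {q} × {80} = {(q,80)}
  {r} × {78} = {(r,78)}
  {r} × {80} = {(r,80)}
  {q} × {78, 79} = {(q,78), (q,79)}
  {q} × {78, 80} = {(q,78), (q,80)}
  {q, r} × {78} = {(q,78), (r,78)}
  {q, r} × {80} = {(q,80), (r,80)}
  {r} × {78, 79} = {(r,78), (r,79)}
  {r} × {78, 80} = {(r,78), (r,80)}
  {q} × {78, 79, 80} = {(q,78), (q,79), (q,80)}
  {r} × {78, 79, 80} = {(r,78), (r,79), (r,80)}
  {q, r} × {78, 79} = {(q,78), (q,79), (r,78), (r,79)}
  {q, r} × {78, 80} = {(q,78), (q,80), (r,78), (r,80)}
  {q, r} × {78, 79, 80} = {(q,78), (q,79), (q,80), (r,78), (r,79), (r,80)}
These 16 distinct sets form the basis B.
Close under arbitrary unions to get τ_{X×Y}; counting gives |τ_{X×Y}| = 36.


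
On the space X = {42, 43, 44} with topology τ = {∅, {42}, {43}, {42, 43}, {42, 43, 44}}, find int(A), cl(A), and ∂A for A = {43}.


int(A) = {43}, cl(A) = {43, 44}, ∂A = {44}.

Closed sets in (X, τ) are complements of opens:
  closed(X, τ) = {∅, {44}, {42, 44}, {43, 44}, {42, 43, 44}}.
int(A) = ⋃ {U ∈ τ : U ⊆ A}. Opens contained in A: ∅, {43}.
Taking the union of these: int(A) = {43}.
cl(A) = ⋂ {C closed : A ⊆ C}. Closed sets containing A: {43, 44}, {42, 43, 44}.
Intersecting these: cl(A) = {43, 44}.
∂A = cl(A) ∖ int(A) = {43, 44} ∖ {43} = {44}.


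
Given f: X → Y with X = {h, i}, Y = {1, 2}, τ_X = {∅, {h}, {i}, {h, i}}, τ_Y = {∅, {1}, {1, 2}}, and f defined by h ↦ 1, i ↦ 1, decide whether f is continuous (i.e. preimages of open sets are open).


f IS continuous.

Compute f^{-1}(U) for each U ∈ τ_Y:
  U = ∅: f^{-1}(U) = ∅ ∈ τ_X ✓.
  U = {1}: f^{-1}(U) = {h, i} ∈ τ_X ✓.
  U = {1, 2}: f^{-1}(U) = {h, i} ∈ τ_X ✓.
Every preimage lies in τ_X, so f IS continuous.


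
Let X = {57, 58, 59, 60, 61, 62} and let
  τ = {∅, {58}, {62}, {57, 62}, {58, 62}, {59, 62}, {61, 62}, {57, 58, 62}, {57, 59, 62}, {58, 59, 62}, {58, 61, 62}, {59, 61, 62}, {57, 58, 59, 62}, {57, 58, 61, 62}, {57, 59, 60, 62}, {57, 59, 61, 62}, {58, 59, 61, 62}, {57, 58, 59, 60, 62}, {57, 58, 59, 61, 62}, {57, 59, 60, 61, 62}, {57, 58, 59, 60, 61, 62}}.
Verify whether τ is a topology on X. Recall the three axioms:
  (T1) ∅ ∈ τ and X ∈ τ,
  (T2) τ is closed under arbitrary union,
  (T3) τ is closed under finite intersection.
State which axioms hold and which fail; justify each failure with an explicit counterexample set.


τ is NOT a topology on X.

Axiom (T1): ∅ ∈ τ? Yes; X ∈ τ? Yes.
Axiom (T2/T3): check pairwise unions and intersections of members of τ.
Counterexample for (T2): {57, 62} ∪ {61, 62} = {57, 61, 62} ∉ τ. Therefore τ is NOT a topology.


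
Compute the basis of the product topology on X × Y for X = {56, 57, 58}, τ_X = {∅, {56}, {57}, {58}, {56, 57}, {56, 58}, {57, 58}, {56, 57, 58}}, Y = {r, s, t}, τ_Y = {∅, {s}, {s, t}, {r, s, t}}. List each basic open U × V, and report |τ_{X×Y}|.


Basis B = {∅ × ∅, {56} × {s}, {57} × {s}, {58} × {s}, {56} × {s, t}, {56, 57} × {s}, {56, 58} × {s}, {57} × {s, t}, {57, 58} × {s}, {58} × {s, t}, {56} × {r, s, t}, {56, 57, 58} × {s}, {57} × {r, s, t}, {58} × {r, s, t}, {56, 57} × {s, t}, {56, 58} × {s, t}, {57, 58} × {s, t}, {56, 57} × {r, s, t}, {56, 58} × {r, s, t}, {56, 57, 58} × {s, t}, {57, 58} × {r, s, t}, {56, 57, 58} × {r, s, t}}; |τ_{X×Y}| = 64.

Enumerate products U × V with U ∈ τ_X, V ∈ τ_Y (deduplicated):
  ∅ × ∅ = {} (∅)
  {56} × {s} = {(56,s)}
  {57} × {s} = {(57,s)}
  {58} × {s} = {(58,s)}
  {56} × {s, t} = {(56,s), (56,t)}
  {56, 57} × {s} = {(56,s), (57,s)}
  {56, 58} × {s} = {(56,s), (58,s)}
  {57} × {s, t} = {(57,s), (57,t)}
  {57, 58} × {s} = {(57,s), (58,s)}
  {58} × {s, t} = {(58,s), (58,t)}
  {56} × {r, s, t} = {(56,r), (56,s), (56,t)}
  {56, 57, 58} × {s} = {(56,s), (57,s), (58,s)}
  {57} × {r, s, t} = {(57,r), (57,s), (57,t)}
  {58} × {r, s, t} = {(58,r), (58,s), (58,t)}
  {56, 57} × {s, t} = {(56,s), (56,t), (57,s), (57,t)}
  {56, 58} × {s, t} = {(56,s), (56,t), (58,s), (58,t)}
  {57, 58} × {s, t} = {(57,s), (57,t), (58,s), (58,t)}
  {56, 57} × {r, s, t} = {(56,r), (56,s), (56,t), (57,r), (57,s), (57,t)}
  {56, 58} × {r, s, t} = {(56,r), (56,s), (56,t), (58,r), (58,s), (58,t)}
  {56, 57, 58} × {s, t} = {(56,s), (56,t), (57,s), (57,t), (58,s), (58,t)}
  {57, 58} × {r, s, t} = {(57,r), (57,s), (57,t), (58,r), (58,s), (58,t)}
  {56, 57, 58} × {r, s, t} = {(56,r), (56,s), (56,t), (57,r), (57,s), (57,t), (58,r), (58,s), (58,t)}
These 22 distinct sets form the basis B.
Close under arbitrary unions to get τ_{X×Y}; counting gives |τ_{X×Y}| = 64.


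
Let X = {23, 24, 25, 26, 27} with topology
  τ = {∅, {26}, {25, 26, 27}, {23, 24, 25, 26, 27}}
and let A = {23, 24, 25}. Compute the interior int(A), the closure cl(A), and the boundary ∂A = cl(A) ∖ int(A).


int(A) = ∅, cl(A) = {23, 24, 25, 27}, ∂A = {23, 24, 25, 27}.

Closed sets in (X, τ) are complements of opens:
  closed(X, τ) = {∅, {23, 24}, {23, 24, 25, 27}, {23, 24, 25, 26, 27}}.
int(A) = ⋃ {U ∈ τ : U ⊆ A}. Opens contained in A: ∅.
Taking the union of these: int(A) = ∅.
cl(A) = ⋂ {C closed : A ⊆ C}. Closed sets containing A: {23, 24, 25, 27}, {23, 24, 25, 26, 27}.
Intersecting these: cl(A) = {23, 24, 25, 27}.
∂A = cl(A) ∖ int(A) = {23, 24, 25, 27} ∖ ∅ = {23, 24, 25, 27}.


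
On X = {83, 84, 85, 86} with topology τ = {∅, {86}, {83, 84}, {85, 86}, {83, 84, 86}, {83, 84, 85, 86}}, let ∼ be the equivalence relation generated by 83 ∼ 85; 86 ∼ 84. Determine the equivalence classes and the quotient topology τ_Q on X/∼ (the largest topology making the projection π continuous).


X/∼ = {[83=85], [84=86]}; |τ_Q| = 2.

Equivalence classes: [83=85], [84=86].
Quotient map π: X → X/∼ sends 83 ↦ [83=85], 84 ↦ [84=86], 85 ↦ [83=85], 86 ↦ [84=86].
For each subset V ⊆ X/∼, compute π^{-1}(V) ⊆ X and check whether π^{-1}(V) ∈ τ. V is open in τ_Q iff π^{-1}(V) ∈ τ.
  V = {}: π^{-1}(V) = ∅ ∈ τ ✓.
  V = {[83=85]}: π^{-1}(V) = {83, 85} ∉ τ ✗.
  V = {[84=86]}: π^{-1}(V) = {84, 86} ∉ τ ✗.
  V = {[83=85], [84=86]}: π^{-1}(V) = {83, 84, 85, 86} ∈ τ ✓.
Open sets in the quotient: τ_Q = {{}, {[83=85], [84=86]}} (2 elements).


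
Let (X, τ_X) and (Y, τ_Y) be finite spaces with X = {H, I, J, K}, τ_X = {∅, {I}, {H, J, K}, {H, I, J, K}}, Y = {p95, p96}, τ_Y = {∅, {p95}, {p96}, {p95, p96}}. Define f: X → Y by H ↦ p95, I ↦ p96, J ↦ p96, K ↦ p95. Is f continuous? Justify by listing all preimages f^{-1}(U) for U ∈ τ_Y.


f is NOT continuous.

Compute f^{-1}(U) for each U ∈ τ_Y:
  U = ∅: f^{-1}(U) = ∅ ∈ τ_X ✓.
  U = {p95}: f^{-1}(U) = {H, K} ∉ τ_X ✗.
  U = {p96}: f^{-1}(U) = {I, J} ∉ τ_X ✗.
  U = {p95, p96}: f^{-1}(U) = {H, I, J, K} ∈ τ_X ✓.
Found U = {p95} with f^{-1}(U) = {H, K} not in τ_X. Therefore f is NOT continuous.


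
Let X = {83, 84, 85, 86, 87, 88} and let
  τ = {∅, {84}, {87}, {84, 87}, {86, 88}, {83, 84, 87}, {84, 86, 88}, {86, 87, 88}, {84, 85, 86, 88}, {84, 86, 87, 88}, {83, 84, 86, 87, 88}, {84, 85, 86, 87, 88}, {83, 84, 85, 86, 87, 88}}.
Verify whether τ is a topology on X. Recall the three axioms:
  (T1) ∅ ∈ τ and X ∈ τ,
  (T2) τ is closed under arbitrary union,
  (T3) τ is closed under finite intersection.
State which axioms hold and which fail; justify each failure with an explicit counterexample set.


τ IS a topology on X.

Axiom (T1): ∅ ∈ τ? Yes; X ∈ τ? Yes.
Axiom (T2/T3): check pairwise unions and intersections of members of τ.
All pairwise intersections and unions checked — each lies in τ. Therefore τ satisfies (T1), (T2), (T3): it IS a topology on X.


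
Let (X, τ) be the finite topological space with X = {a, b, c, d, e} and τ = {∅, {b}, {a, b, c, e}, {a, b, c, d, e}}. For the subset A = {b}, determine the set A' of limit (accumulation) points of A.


A' = {a, c, d, e}

For each x ∈ X, list the open sets U ∈ τ with x ∈ U, then check whether U ∩ (A ∖ {x}) ≠ ∅ for every such U.
  x = a: opens ∋ x are {a, b, c, e}, {a, b, c, d, e}; each meets A ∖ {a}, so x IS a limit point.
  x = b: open {b} ∋ x has {b} ∩ (A ∖ {b}) = ∅, so x is NOT a limit point.
  x = c: opens ∋ x are {a, b, c, e}, {a, b, c, d, e}; each meets A ∖ {c}, so x IS a limit point.
  x = d: opens ∋ x are {a, b, c, d, e}; each meets A ∖ {d}, so x IS a limit point.
  x = e: opens ∋ x are {a, b, c, e}, {a, b, c, d, e}; each meets A ∖ {e}, so x IS a limit point.
Collecting: A' = {a, c, d, e}.


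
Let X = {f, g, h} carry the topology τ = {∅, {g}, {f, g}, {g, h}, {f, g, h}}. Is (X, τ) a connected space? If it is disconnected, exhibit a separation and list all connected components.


(X, τ) is connected.

Find clopen sets (U ∈ τ with X ∖ U ∈ τ):
  U = ∅, X ∖ U = {f, g, h} — both open, so U is clopen.
  U = {f, g, h}, X ∖ U = ∅ — both open, so U is clopen.
Only trivial clopens (∅ and X) exist, so (X, τ) is connected.
Compute connected components by grouping points that agree on all clopens:
  component: {f, g, h}


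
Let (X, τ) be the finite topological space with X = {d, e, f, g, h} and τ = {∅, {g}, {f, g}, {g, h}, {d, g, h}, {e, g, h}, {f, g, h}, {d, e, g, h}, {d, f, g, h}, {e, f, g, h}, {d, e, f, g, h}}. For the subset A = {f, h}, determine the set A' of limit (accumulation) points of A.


A' = {d, e}

For each x ∈ X, list the open sets U ∈ τ with x ∈ U, then check whether U ∩ (A ∖ {x}) ≠ ∅ for every such U.
  x = d: opens ∋ x are {d, g, h}, {d, e, g, h}, {d, f, g, h}, {d, e, f, g, h}; each meets A ∖ {d}, so x IS a limit point.
  x = e: opens ∋ x are {e, g, h}, {d, e, g, h}, {e, f, g, h}, {d, e, f, g, h}; each meets A ∖ {e}, so x IS a limit point.
  x = f: open {f, g} ∋ x has {f, g} ∩ (A ∖ {f}) = ∅, so x is NOT a limit point.
  x = g: open {g} ∋ x has {g} ∩ (A ∖ {g}) = ∅, so x is NOT a limit point.
  x = h: open {g, h} ∋ x has {g, h} ∩ (A ∖ {h}) = ∅, so x is NOT a limit point.
Collecting: A' = {d, e}.


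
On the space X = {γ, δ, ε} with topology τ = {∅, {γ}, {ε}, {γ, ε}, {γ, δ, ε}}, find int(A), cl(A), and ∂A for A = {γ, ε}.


int(A) = {γ, ε}, cl(A) = {γ, δ, ε}, ∂A = {δ}.

Closed sets in (X, τ) are complements of opens:
  closed(X, τ) = {∅, {δ}, {γ, δ}, {δ, ε}, {γ, δ, ε}}.
int(A) = ⋃ {U ∈ τ : U ⊆ A}. Opens contained in A: ∅, {γ}, {ε}, {γ, ε}.
Taking the union of these: int(A) = {γ, ε}.
cl(A) = ⋂ {C closed : A ⊆ C}. Closed sets containing A: {γ, δ, ε}.
Intersecting these: cl(A) = {γ, δ, ε}.
∂A = cl(A) ∖ int(A) = {γ, δ, ε} ∖ {γ, ε} = {δ}.


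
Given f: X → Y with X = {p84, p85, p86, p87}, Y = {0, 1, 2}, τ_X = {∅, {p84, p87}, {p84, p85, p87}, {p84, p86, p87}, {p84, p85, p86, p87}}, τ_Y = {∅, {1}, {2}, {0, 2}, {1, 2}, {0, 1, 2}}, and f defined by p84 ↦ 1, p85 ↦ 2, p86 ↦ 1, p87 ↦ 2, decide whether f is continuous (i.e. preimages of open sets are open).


f is NOT continuous.

Compute f^{-1}(U) for each U ∈ τ_Y:
  U = ∅: f^{-1}(U) = ∅ ∈ τ_X ✓.
  U = {1}: f^{-1}(U) = {p84, p86} ∉ τ_X ✗.
  U = {2}: f^{-1}(U) = {p85, p87} ∉ τ_X ✗.
  U = {0, 2}: f^{-1}(U) = {p85, p87} ∉ τ_X ✗.
  U = {1, 2}: f^{-1}(U) = {p84, p85, p86, p87} ∈ τ_X ✓.
  U = {0, 1, 2}: f^{-1}(U) = {p84, p85, p86, p87} ∈ τ_X ✓.
Found U = {1} with f^{-1}(U) = {p84, p86} not in τ_X. Therefore f is NOT continuous.


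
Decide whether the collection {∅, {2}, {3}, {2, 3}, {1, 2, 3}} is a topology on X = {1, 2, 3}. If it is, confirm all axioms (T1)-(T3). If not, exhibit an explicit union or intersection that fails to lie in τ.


τ IS a topology on X.

Axiom (T1): ∅ ∈ τ? Yes; X ∈ τ? Yes.
Axiom (T2/T3): check pairwise unions and intersections of members of τ.
All pairwise intersections and unions checked — each lies in τ. Therefore τ satisfies (T1), (T2), (T3): it IS a topology on X.


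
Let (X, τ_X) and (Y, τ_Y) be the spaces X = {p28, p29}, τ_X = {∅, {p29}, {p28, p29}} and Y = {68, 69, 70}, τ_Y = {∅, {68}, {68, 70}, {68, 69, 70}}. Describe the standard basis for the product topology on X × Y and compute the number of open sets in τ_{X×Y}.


Basis B = {∅ × ∅, {p29} × {68}, {p28, p29} × {68}, {p29} × {68, 70}, {p29} × {68, 69, 70}, {p28, p29} × {68, 70}, {p28, p29} × {68, 69, 70}}; |τ_{X×Y}| = 10.

Enumerate products U × V with U ∈ τ_X, V ∈ τ_Y (deduplicated):
  ∅ × ∅ = {} (∅)
  {p29} × {68} = {(p29,68)}
  {p28, p29} × {68} = {(p28,68), (p29,68)}
  {p29} × {68, 70} = {(p29,68), (p29,70)}
  {p29} × {68, 69, 70} = {(p29,68), (p29,69), (p29,70)}
  {p28, p29} × {68, 70} = {(p28,68), (p28,70), (p29,68), (p29,70)}
  {p28, p29} × {68, 69, 70} = {(p28,68), (p28,69), (p28,70), (p29,68), (p29,69), (p29,70)}
These 7 distinct sets form the basis B.
Close under arbitrary unions to get τ_{X×Y}; counting gives |τ_{X×Y}| = 10.


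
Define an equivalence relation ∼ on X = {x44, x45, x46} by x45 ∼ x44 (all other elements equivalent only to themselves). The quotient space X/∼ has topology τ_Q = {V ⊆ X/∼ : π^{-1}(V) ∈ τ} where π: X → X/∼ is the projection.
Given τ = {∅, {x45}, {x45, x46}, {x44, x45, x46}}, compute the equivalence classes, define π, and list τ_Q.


X/∼ = {[x44=x45], [x46]}; |τ_Q| = 2.

Equivalence classes: [x44=x45], [x46].
Quotient map π: X → X/∼ sends x44 ↦ [x44=x45], x45 ↦ [x44=x45], x46 ↦ [x46].
For each subset V ⊆ X/∼, compute π^{-1}(V) ⊆ X and check whether π^{-1}(V) ∈ τ. V is open in τ_Q iff π^{-1}(V) ∈ τ.
  V = {}: π^{-1}(V) = ∅ ∈ τ ✓.
  V = {[x44=x45]}: π^{-1}(V) = {x44, x45} ∉ τ ✗.
  V = {[x46]}: π^{-1}(V) = {x46} ∉ τ ✗.
  V = {[x44=x45], [x46]}: π^{-1}(V) = {x44, x45, x46} ∈ τ ✓.
Open sets in the quotient: τ_Q = {{}, {[x44=x45], [x46]}} (2 elements).


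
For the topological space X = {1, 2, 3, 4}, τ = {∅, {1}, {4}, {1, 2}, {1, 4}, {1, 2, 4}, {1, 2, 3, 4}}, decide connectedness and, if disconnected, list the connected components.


(X, τ) is connected.

Find clopen sets (U ∈ τ with X ∖ U ∈ τ):
  U = ∅, X ∖ U = {1, 2, 3, 4} — both open, so U is clopen.
  U = {1, 2, 3, 4}, X ∖ U = ∅ — both open, so U is clopen.
Only trivial clopens (∅ and X) exist, so (X, τ) is connected.
Compute connected components by grouping points that agree on all clopens:
  component: {1, 2, 3, 4}


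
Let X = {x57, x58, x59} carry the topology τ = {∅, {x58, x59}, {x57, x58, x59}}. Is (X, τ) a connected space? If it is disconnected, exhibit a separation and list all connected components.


(X, τ) is connected.

Find clopen sets (U ∈ τ with X ∖ U ∈ τ):
  U = ∅, X ∖ U = {x57, x58, x59} — both open, so U is clopen.
  U = {x57, x58, x59}, X ∖ U = ∅ — both open, so U is clopen.
Only trivial clopens (∅ and X) exist, so (X, τ) is connected.
Compute connected components by grouping points that agree on all clopens:
  component: {x57, x58, x59}


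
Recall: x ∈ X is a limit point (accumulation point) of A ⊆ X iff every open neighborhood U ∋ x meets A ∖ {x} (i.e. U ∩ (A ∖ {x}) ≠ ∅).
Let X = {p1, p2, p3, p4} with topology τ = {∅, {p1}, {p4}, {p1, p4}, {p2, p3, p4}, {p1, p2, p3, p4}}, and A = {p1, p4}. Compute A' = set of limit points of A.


A' = {p2, p3}

For each x ∈ X, list the open sets U ∈ τ with x ∈ U, then check whether U ∩ (A ∖ {x}) ≠ ∅ for every such U.
  x = p1: open {p1} ∋ x has {p1} ∩ (A ∖ {p1}) = ∅, so x is NOT a limit point.
  x = p2: opens ∋ x are {p2, p3, p4}, {p1, p2, p3, p4}; each meets A ∖ {p2}, so x IS a limit point.
  x = p3: opens ∋ x are {p2, p3, p4}, {p1, p2, p3, p4}; each meets A ∖ {p3}, so x IS a limit point.
  x = p4: open {p4} ∋ x has {p4} ∩ (A ∖ {p4}) = ∅, so x is NOT a limit point.
Collecting: A' = {p2, p3}.


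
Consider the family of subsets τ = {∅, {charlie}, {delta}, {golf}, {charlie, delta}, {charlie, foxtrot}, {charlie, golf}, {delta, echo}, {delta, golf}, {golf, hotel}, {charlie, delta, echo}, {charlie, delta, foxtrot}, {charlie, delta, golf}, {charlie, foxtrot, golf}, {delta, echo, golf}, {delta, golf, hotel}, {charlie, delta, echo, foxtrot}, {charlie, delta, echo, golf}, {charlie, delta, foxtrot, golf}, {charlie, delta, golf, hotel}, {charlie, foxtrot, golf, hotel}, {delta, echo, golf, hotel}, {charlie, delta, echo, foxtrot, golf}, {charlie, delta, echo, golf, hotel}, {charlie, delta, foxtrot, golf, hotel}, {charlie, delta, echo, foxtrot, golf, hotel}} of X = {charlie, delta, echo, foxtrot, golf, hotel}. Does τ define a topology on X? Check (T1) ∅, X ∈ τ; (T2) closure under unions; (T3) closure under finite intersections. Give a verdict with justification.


τ is NOT a topology on X.

Axiom (T1): ∅ ∈ τ? Yes; X ∈ τ? Yes.
Axiom (T2/T3): check pairwise unions and intersections of members of τ.
Counterexample for (T2): {charlie} ∪ {golf, hotel} = {charlie, golf, hotel} ∉ τ. Therefore τ is NOT a topology.


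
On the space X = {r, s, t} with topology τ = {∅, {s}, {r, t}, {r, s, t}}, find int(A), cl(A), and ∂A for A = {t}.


int(A) = ∅, cl(A) = {r, t}, ∂A = {r, t}.

Closed sets in (X, τ) are complements of opens:
  closed(X, τ) = {∅, {s}, {r, t}, {r, s, t}}.
int(A) = ⋃ {U ∈ τ : U ⊆ A}. Opens contained in A: ∅.
Taking the union of these: int(A) = ∅.
cl(A) = ⋂ {C closed : A ⊆ C}. Closed sets containing A: {r, t}, {r, s, t}.
Intersecting these: cl(A) = {r, t}.
∂A = cl(A) ∖ int(A) = {r, t} ∖ ∅ = {r, t}.


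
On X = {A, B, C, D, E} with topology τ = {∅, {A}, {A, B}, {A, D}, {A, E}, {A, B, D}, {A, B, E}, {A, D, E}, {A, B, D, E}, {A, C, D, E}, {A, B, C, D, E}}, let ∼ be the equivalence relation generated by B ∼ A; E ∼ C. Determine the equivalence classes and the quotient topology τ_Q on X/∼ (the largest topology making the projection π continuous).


X/∼ = {[A=B], [C=E], [D]}; |τ_Q| = 4.

Equivalence classes: [A=B], [C=E], [D].
Quotient map π: X → X/∼ sends A ↦ [A=B], B ↦ [A=B], C ↦ [C=E], D ↦ [D], E ↦ [C=E].
For each subset V ⊆ X/∼, compute π^{-1}(V) ⊆ X and check whether π^{-1}(V) ∈ τ. V is open in τ_Q iff π^{-1}(V) ∈ τ.
  V = {}: π^{-1}(V) = ∅ ∈ τ ✓.
  V = {[A=B]}: π^{-1}(V) = {A, B} ∈ τ ✓.
  V = {[C=E]}: π^{-1}(V) = {C, E} ∉ τ ✗.
  V = {[A=B], [C=E]}: π^{-1}(V) = {A, B, C, E} ∉ τ ✗.
  V = {[D]}: π^{-1}(V) = {D} ∉ τ ✗.
  V = {[A=B], [D]}: π^{-1}(V) = {A, B, D} ∈ τ ✓.
  V = {[C=E], [D]}: π^{-1}(V) = {C, D, E} ∉ τ ✗.
  V = {[A=B], [C=E], [D]}: π^{-1}(V) = {A, B, C, D, E} ∈ τ ✓.
Open sets in the quotient: τ_Q = {{}, {[A=B]}, {[A=B], [D]}, {[A=B], [C=E], [D]}} (4 elements).


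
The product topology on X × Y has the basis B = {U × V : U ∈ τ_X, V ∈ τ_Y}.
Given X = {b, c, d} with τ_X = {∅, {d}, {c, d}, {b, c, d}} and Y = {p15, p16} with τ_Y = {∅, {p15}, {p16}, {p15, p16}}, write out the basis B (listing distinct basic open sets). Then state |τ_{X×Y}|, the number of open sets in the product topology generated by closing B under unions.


Basis B = {∅ × ∅, {d} × {p15}, {d} × {p16}, {c, d} × {p15}, {c, d} × {p16}, {d} × {p15, p16}, {b, c, d} × {p15}, {b, c, d} × {p16}, {c, d} × {p15, p16}, {b, c, d} × {p15, p16}}; |τ_{X×Y}| = 16.

Enumerate products U × V with U ∈ τ_X, V ∈ τ_Y (deduplicated):
  ∅ × ∅ = {} (∅)
  {d} × {p15} = {(d,p15)}
  {d} × {p16} = {(d,p16)}
  {c, d} × {p15} = {(c,p15), (d,p15)}
  {c, d} × {p16} = {(c,p16), (d,p16)}
  {d} × {p15, p16} = {(d,p15), (d,p16)}
  {b, c, d} × {p15} = {(b,p15), (c,p15), (d,p15)}
  {b, c, d} × {p16} = {(b,p16), (c,p16), (d,p16)}
  {c, d} × {p15, p16} = {(c,p15), (c,p16), (d,p15), (d,p16)}
  {b, c, d} × {p15, p16} = {(b,p15), (b,p16), (c,p15), (c,p16), (d,p15), (d,p16)}
These 10 distinct sets form the basis B.
Close under arbitrary unions to get τ_{X×Y}; counting gives |τ_{X×Y}| = 16.


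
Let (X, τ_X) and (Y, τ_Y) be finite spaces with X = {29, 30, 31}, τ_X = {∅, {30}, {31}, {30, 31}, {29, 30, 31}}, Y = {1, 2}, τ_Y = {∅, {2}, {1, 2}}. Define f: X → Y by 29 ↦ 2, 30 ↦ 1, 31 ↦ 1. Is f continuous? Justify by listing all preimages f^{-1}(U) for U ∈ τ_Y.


f is NOT continuous.

Compute f^{-1}(U) for each U ∈ τ_Y:
  U = ∅: f^{-1}(U) = ∅ ∈ τ_X ✓.
  U = {2}: f^{-1}(U) = {29} ∉ τ_X ✗.
  U = {1, 2}: f^{-1}(U) = {29, 30, 31} ∈ τ_X ✓.
Found U = {2} with f^{-1}(U) = {29} not in τ_X. Therefore f is NOT continuous.


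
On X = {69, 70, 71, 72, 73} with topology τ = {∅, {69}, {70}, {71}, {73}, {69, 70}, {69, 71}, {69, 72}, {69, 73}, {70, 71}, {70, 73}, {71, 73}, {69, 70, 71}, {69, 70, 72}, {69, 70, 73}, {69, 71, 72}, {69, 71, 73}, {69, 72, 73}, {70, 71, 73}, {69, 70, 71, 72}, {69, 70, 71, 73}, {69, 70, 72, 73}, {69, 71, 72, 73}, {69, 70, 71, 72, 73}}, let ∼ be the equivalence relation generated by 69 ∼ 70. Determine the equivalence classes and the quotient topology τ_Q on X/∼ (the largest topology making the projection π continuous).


X/∼ = {[69=70], [71], [72], [73]}; |τ_Q| = 12.

Equivalence classes: [69=70], [71], [72], [73].
Quotient map π: X → X/∼ sends 69 ↦ [69=70], 70 ↦ [69=70], 71 ↦ [71], 72 ↦ [72], 73 ↦ [73].
For each subset V ⊆ X/∼, compute π^{-1}(V) ⊆ X and check whether π^{-1}(V) ∈ τ. V is open in τ_Q iff π^{-1}(V) ∈ τ.
  V = {}: π^{-1}(V) = ∅ ∈ τ ✓.
  V = {[69=70]}: π^{-1}(V) = {69, 70} ∈ τ ✓.
  V = {[71]}: π^{-1}(V) = {71} ∈ τ ✓.
  V = {[69=70], [71]}: π^{-1}(V) = {69, 70, 71} ∈ τ ✓.
  V = {[72]}: π^{-1}(V) = {72} ∉ τ ✗.
  V = {[69=70], [72]}: π^{-1}(V) = {69, 70, 72} ∈ τ ✓.
  V = {[71], [72]}: π^{-1}(V) = {71, 72} ∉ τ ✗.
  V = {[69=70], [71], [72]}: π^{-1}(V) = {69, 70, 71, 72} ∈ τ ✓.
  V = {[73]}: π^{-1}(V) = {73} ∈ τ ✓.
  V = {[69=70], [73]}: π^{-1}(V) = {69, 70, 73} ∈ τ ✓.
  V = {[71], [73]}: π^{-1}(V) = {71, 73} ∈ τ ✓.
  V = {[69=70], [71], [73]}: π^{-1}(V) = {69, 70, 71, 73} ∈ τ ✓.
  V = {[72], [73]}: π^{-1}(V) = {72, 73} ∉ τ ✗.
  V = {[69=70], [72], [73]}: π^{-1}(V) = {69, 70, 72, 73} ∈ τ ✓.
  V = {[71], [72], [73]}: π^{-1}(V) = {71, 72, 73} ∉ τ ✗.
  V = {[69=70], [71], [72], [73]}: π^{-1}(V) = {69, 70, 71, 72, 73} ∈ τ ✓.
Open sets in the quotient: τ_Q = {{}, {[69=70]}, {[71]}, {[69=70], [71]}, {[69=70], [72]}, {[69=70], [71], [72]}, {[73]}, {[69=70], [73]}, {[71], [73]}, {[69=70], [71], [73]}, {[69=70], [72], [73]}, {[69=70], [71], [72], [73]}} (12 elements).


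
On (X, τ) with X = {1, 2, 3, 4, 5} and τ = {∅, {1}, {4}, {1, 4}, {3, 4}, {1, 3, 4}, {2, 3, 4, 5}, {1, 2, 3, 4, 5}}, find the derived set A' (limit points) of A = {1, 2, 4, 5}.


A' = {2, 3, 5}

For each x ∈ X, list the open sets U ∈ τ with x ∈ U, then check whether U ∩ (A ∖ {x}) ≠ ∅ for every such U.
  x = 1: open {1} ∋ x has {1} ∩ (A ∖ {1}) = ∅, so x is NOT a limit point.
  x = 2: opens ∋ x are {2, 3, 4, 5}, {1, 2, 3, 4, 5}; each meets A ∖ {2}, so x IS a limit point.
  x = 3: opens ∋ x are {3, 4}, {1, 3, 4}, {2, 3, 4, 5}, {1, 2, 3, 4, 5}; each meets A ∖ {3}, so x IS a limit point.
  x = 4: open {4} ∋ x has {4} ∩ (A ∖ {4}) = ∅, so x is NOT a limit point.
  x = 5: opens ∋ x are {2, 3, 4, 5}, {1, 2, 3, 4, 5}; each meets A ∖ {5}, so x IS a limit point.
Collecting: A' = {2, 3, 5}.


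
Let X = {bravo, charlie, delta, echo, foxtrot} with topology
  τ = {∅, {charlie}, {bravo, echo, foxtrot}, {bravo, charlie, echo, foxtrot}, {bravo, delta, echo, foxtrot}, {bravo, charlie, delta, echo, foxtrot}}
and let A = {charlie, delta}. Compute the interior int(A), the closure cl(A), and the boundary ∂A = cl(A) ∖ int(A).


int(A) = {charlie}, cl(A) = {charlie, delta}, ∂A = {delta}.

Closed sets in (X, τ) are complements of opens:
  closed(X, τ) = {∅, {charlie}, {delta}, {charlie, delta}, {bravo, delta, echo, foxtrot}, {bravo, charlie, delta, echo, foxtrot}}.
int(A) = ⋃ {U ∈ τ : U ⊆ A}. Opens contained in A: ∅, {charlie}.
Taking the union of these: int(A) = {charlie}.
cl(A) = ⋂ {C closed : A ⊆ C}. Closed sets containing A: {charlie, delta}, {bravo, charlie, delta, echo, foxtrot}.
Intersecting these: cl(A) = {charlie, delta}.
∂A = cl(A) ∖ int(A) = {charlie, delta} ∖ {charlie} = {delta}.


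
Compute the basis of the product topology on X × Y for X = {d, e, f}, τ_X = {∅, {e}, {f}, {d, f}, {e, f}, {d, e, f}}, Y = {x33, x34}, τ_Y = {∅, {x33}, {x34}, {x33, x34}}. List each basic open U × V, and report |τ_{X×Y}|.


Basis B = {∅ × ∅, {e} × {x33}, {e} × {x34}, {f} × {x33}, {f} × {x34}, {d, f} × {x33}, {d, f} × {x34}, {e} × {x33, x34}, {e, f} × {x33}, {e, f} × {x34}, {f} × {x33, x34}, {d, e, f} × {x33}, {d, e, f} × {x34}, {d, f} × {x33, x34}, {e, f} × {x33, x34}, {d, e, f} × {x33, x34}}; |τ_{X×Y}| = 36.

Enumerate products U × V with U ∈ τ_X, V ∈ τ_Y (deduplicated):
  ∅ × ∅ = {} (∅)
  {e} × {x33} = {(e,x33)}
  {e} × {x34} = {(e,x34)}
  {f} × {x33} = {(f,x33)}
  {f} × {x34} = {(f,x34)}
  {d, f} × {x33} = {(d,x33), (f,x33)}
  {d, f} × {x34} = {(d,x34), (f,x34)}
  {e} × {x33, x34} = {(e,x33), (e,x34)}
  {e, f} × {x33} = {(e,x33), (f,x33)}
  {e, f} × {x34} = {(e,x34), (f,x34)}
  {f} × {x33, x34} = {(f,x33), (f,x34)}
  {d, e, f} × {x33} = {(d,x33), (e,x33), (f,x33)}
  {d, e, f} × {x34} = {(d,x34), (e,x34), (f,x34)}
  {d, f} × {x33, x34} = {(d,x33), (d,x34), (f,x33), (f,x34)}
  {e, f} × {x33, x34} = {(e,x33), (e,x34), (f,x33), (f,x34)}
  {d, e, f} × {x33, x34} = {(d,x33), (d,x34), (e,x33), (e,x34), (f,x33), (f,x34)}
These 16 distinct sets form the basis B.
Close under arbitrary unions to get τ_{X×Y}; counting gives |τ_{X×Y}| = 36.


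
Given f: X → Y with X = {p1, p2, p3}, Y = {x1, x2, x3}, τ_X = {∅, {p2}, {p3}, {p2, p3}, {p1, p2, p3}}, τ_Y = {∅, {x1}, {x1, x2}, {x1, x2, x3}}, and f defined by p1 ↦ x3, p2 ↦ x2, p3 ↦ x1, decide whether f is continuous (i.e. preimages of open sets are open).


f IS continuous.

Compute f^{-1}(U) for each U ∈ τ_Y:
  U = ∅: f^{-1}(U) = ∅ ∈ τ_X ✓.
  U = {x1}: f^{-1}(U) = {p3} ∈ τ_X ✓.
  U = {x1, x2}: f^{-1}(U) = {p2, p3} ∈ τ_X ✓.
  U = {x1, x2, x3}: f^{-1}(U) = {p1, p2, p3} ∈ τ_X ✓.
Every preimage lies in τ_X, so f IS continuous.


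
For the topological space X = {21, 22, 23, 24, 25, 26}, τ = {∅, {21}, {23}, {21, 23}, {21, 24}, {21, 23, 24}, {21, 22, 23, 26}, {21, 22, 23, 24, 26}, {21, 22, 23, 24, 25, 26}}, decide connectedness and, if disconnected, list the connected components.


(X, τ) is connected.

Find clopen sets (U ∈ τ with X ∖ U ∈ τ):
  U = ∅, X ∖ U = {21, 22, 23, 24, 25, 26} — both open, so U is clopen.
  U = {21, 22, 23, 24, 25, 26}, X ∖ U = ∅ — both open, so U is clopen.
Only trivial clopens (∅ and X) exist, so (X, τ) is connected.
Compute connected components by grouping points that agree on all clopens:
  component: {21, 22, 23, 24, 25, 26}


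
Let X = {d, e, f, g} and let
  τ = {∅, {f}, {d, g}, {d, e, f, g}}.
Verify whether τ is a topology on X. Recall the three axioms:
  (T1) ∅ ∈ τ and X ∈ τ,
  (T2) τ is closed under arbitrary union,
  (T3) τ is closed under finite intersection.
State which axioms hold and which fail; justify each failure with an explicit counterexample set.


τ is NOT a topology on X.

Axiom (T1): ∅ ∈ τ? Yes; X ∈ τ? Yes.
Axiom (T2/T3): check pairwise unions and intersections of members of τ.
Counterexample for (T2): {f} ∪ {d, g} = {d, f, g} ∉ τ. Therefore τ is NOT a topology.


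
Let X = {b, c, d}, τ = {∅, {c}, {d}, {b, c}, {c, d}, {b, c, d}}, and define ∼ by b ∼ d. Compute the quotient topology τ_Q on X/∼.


X/∼ = {[b=d], [c]}; |τ_Q| = 3.

Equivalence classes: [b=d], [c].
Quotient map π: X → X/∼ sends b ↦ [b=d], c ↦ [c], d ↦ [b=d].
For each subset V ⊆ X/∼, compute π^{-1}(V) ⊆ X and check whether π^{-1}(V) ∈ τ. V is open in τ_Q iff π^{-1}(V) ∈ τ.
  V = {}: π^{-1}(V) = ∅ ∈ τ ✓.
  V = {[b=d]}: π^{-1}(V) = {b, d} ∉ τ ✗.
  V = {[c]}: π^{-1}(V) = {c} ∈ τ ✓.
  V = {[b=d], [c]}: π^{-1}(V) = {b, c, d} ∈ τ ✓.
Open sets in the quotient: τ_Q = {{}, {[c]}, {[b=d], [c]}} (3 elements).


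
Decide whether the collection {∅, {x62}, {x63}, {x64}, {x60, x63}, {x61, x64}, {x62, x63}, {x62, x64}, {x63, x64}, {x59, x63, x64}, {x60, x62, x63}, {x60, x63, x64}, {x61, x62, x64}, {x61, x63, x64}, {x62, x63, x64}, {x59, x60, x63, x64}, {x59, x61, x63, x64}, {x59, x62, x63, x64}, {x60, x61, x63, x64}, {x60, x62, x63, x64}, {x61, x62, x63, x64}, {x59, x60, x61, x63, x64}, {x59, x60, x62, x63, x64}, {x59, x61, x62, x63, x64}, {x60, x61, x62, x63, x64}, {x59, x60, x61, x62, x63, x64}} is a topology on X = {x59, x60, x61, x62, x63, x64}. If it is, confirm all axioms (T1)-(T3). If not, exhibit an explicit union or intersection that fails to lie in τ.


τ IS a topology on X.

Axiom (T1): ∅ ∈ τ? Yes; X ∈ τ? Yes.
Axiom (T2/T3): check pairwise unions and intersections of members of τ.
All pairwise intersections and unions checked — each lies in τ. Therefore τ satisfies (T1), (T2), (T3): it IS a topology on X.


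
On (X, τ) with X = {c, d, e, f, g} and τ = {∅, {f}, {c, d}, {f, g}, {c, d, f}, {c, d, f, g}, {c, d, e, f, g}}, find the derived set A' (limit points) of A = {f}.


A' = {e, g}

For each x ∈ X, list the open sets U ∈ τ with x ∈ U, then check whether U ∩ (A ∖ {x}) ≠ ∅ for every such U.
  x = c: open {c, d} ∋ x has {c, d} ∩ (A ∖ {c}) = ∅, so x is NOT a limit point.
  x = d: open {c, d} ∋ x has {c, d} ∩ (A ∖ {d}) = ∅, so x is NOT a limit point.
  x = e: opens ∋ x are {c, d, e, f, g}; each meets A ∖ {e}, so x IS a limit point.
  x = f: open {f} ∋ x has {f} ∩ (A ∖ {f}) = ∅, so x is NOT a limit point.
  x = g: opens ∋ x are {f, g}, {c, d, f, g}, {c, d, e, f, g}; each meets A ∖ {g}, so x IS a limit point.
Collecting: A' = {e, g}.


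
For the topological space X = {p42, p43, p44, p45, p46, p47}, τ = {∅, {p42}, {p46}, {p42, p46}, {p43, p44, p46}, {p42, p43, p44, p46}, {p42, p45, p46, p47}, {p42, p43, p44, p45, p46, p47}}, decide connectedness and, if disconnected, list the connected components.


(X, τ) is connected.

Find clopen sets (U ∈ τ with X ∖ U ∈ τ):
  U = ∅, X ∖ U = {p42, p43, p44, p45, p46, p47} — both open, so U is clopen.
  U = {p42, p43, p44, p45, p46, p47}, X ∖ U = ∅ — both open, so U is clopen.
Only trivial clopens (∅ and X) exist, so (X, τ) is connected.
Compute connected components by grouping points that agree on all clopens:
  component: {p42, p43, p44, p45, p46, p47}


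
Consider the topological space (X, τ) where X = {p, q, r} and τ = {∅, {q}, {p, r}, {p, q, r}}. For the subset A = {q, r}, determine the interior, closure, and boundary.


int(A) = {q}, cl(A) = {p, q, r}, ∂A = {p, r}.

Closed sets in (X, τ) are complements of opens:
  closed(X, τ) = {∅, {q}, {p, r}, {p, q, r}}.
int(A) = ⋃ {U ∈ τ : U ⊆ A}. Opens contained in A: ∅, {q}.
Taking the union of these: int(A) = {q}.
cl(A) = ⋂ {C closed : A ⊆ C}. Closed sets containing A: {p, q, r}.
Intersecting these: cl(A) = {p, q, r}.
∂A = cl(A) ∖ int(A) = {p, q, r} ∖ {q} = {p, r}.


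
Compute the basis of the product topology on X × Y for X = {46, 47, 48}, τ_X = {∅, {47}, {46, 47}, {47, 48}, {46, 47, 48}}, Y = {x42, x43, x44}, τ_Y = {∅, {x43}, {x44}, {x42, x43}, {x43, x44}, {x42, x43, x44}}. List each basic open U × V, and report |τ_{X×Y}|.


Basis B = {∅ × ∅, {47} × {x43}, {47} × {x44}, {46, 47} × {x43}, {46, 47} × {x44}, {47} × {x42, x43}, {47} × {x43, x44}, {47, 48} × {x43}, {47, 48} × {x44}, {46, 47, 48} × {x43}, {46, 47, 48} × {x44}, {47} × {x42, x43, x44}, {46, 47} × {x42, x43}, {46, 47} × {x43, x44}, {47, 48} × {x42, x43}, {47, 48} × {x43, x44}, {46, 47} × {x42, x43, x44}, {46, 47, 48} × {x42, x43}, {46, 47, 48} × {x43, x44}, {47, 48} × {x42, x43, x44}, {46, 47, 48} × {x42, x43, x44}}; |τ_{X×Y}| = 70.

Enumerate products U × V with U ∈ τ_X, V ∈ τ_Y (deduplicated):
  ∅ × ∅ = {} (∅)
  {47} × {x43} = {(47,x43)}
  {47} × {x44} = {(47,x44)}
  {46, 47} × {x43} = {(46,x43), (47,x43)}
  {46, 47} × {x44} = {(46,x44), (47,x44)}
  {47} × {x42, x43} = {(47,x42), (47,x43)}
  {47} × {x43, x44} = {(47,x43), (47,x44)}
  {47, 48} × {x43} = {(47,x43), (48,x43)}
  {47, 48} × {x44} = {(47,x44), (48,x44)}
  {46, 47, 48} × {x43} = {(46,x43), (47,x43), (48,x43)}
  {46, 47, 48} × {x44} = {(46,x44), (47,x44), (48,x44)}
  {47} × {x42, x43, x44} = {(47,x42), (47,x43), (47,x44)}
  {46, 47} × {x42, x43} = {(46,x42), (46,x43), (47,x42), (47,x43)}
  {46, 47} × {x43, x44} = {(46,x43), (46,x44), (47,x43), (47,x44)}
  {47, 48} × {x42, x43} = {(47,x42), (47,x43), (48,x42), (48,x43)}
  {47, 48} × {x43, x44} = {(47,x43), (47,x44), (48,x43), (48,x44)}
  {46, 47} × {x42, x43, x44} = {(46,x42), (46,x43), (46,x44), (47,x42), (47,x43), (47,x44)}
  {46, 47, 48} × {x42, x43} = {(46,x42), (46,x43), (47,x42), (47,x43), (48,x42), (48,x43)}
  {46, 47, 48} × {x43, x44} = {(46,x43), (46,x44), (47,x43), (47,x44), (48,x43), (48,x44)}
  {47, 48} × {x42, x43, x44} = {(47,x42), (47,x43), (47,x44), (48,x42), (48,x43), (48,x44)}
  {46, 47, 48} × {x42, x43, x44} = {(46,x42), (46,x43), (46,x44), (47,x42), (47,x43), (47,x44), (48,x42), (48,x43), (48,x44)}
These 21 distinct sets form the basis B.
Close under arbitrary unions to get τ_{X×Y}; counting gives |τ_{X×Y}| = 70.


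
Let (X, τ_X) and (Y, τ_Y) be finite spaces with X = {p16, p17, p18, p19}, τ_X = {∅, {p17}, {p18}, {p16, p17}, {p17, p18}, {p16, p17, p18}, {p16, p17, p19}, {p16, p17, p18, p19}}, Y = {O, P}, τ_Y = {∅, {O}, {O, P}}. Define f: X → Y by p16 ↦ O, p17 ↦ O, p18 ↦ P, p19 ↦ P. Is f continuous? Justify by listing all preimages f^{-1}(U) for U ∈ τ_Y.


f IS continuous.

Compute f^{-1}(U) for each U ∈ τ_Y:
  U = ∅: f^{-1}(U) = ∅ ∈ τ_X ✓.
  U = {O}: f^{-1}(U) = {p16, p17} ∈ τ_X ✓.
  U = {O, P}: f^{-1}(U) = {p16, p17, p18, p19} ∈ τ_X ✓.
Every preimage lies in τ_X, so f IS continuous.


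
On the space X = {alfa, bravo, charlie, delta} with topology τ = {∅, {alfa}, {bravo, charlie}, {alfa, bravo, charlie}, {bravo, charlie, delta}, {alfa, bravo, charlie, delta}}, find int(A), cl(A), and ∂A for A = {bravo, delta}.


int(A) = ∅, cl(A) = {bravo, charlie, delta}, ∂A = {bravo, charlie, delta}.

Closed sets in (X, τ) are complements of opens:
  closed(X, τ) = {∅, {alfa}, {delta}, {alfa, delta}, {bravo, charlie, delta}, {alfa, bravo, charlie, delta}}.
int(A) = ⋃ {U ∈ τ : U ⊆ A}. Opens contained in A: ∅.
Taking the union of these: int(A) = ∅.
cl(A) = ⋂ {C closed : A ⊆ C}. Closed sets containing A: {bravo, charlie, delta}, {alfa, bravo, charlie, delta}.
Intersecting these: cl(A) = {bravo, charlie, delta}.
∂A = cl(A) ∖ int(A) = {bravo, charlie, delta} ∖ ∅ = {bravo, charlie, delta}.


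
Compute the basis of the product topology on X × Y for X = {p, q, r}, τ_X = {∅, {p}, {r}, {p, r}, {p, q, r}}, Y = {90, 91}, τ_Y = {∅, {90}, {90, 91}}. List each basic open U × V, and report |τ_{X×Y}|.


Basis B = {∅ × ∅, {p} × {90}, {r} × {90}, {p} × {90, 91}, {p, r} × {90}, {r} × {90, 91}, {p, q, r} × {90}, {p, r} × {90, 91}, {p, q, r} × {90, 91}}; |τ_{X×Y}| = 14.

Enumerate products U × V with U ∈ τ_X, V ∈ τ_Y (deduplicated):
  ∅ × ∅ = {} (∅)
  {p} × {90} = {(p,90)}
  {r} × {90} = {(r,90)}
  {p} × {90, 91} = {(p,90), (p,91)}
  {p, r} × {90} = {(p,90), (r,90)}
  {r} × {90, 91} = {(r,90), (r,91)}
  {p, q, r} × {90} = {(p,90), (q,90), (r,90)}
  {p, r} × {90, 91} = {(p,90), (p,91), (r,90), (r,91)}
  {p, q, r} × {90, 91} = {(p,90), (p,91), (q,90), (q,91), (r,90), (r,91)}
These 9 distinct sets form the basis B.
Close under arbitrary unions to get τ_{X×Y}; counting gives |τ_{X×Y}| = 14.


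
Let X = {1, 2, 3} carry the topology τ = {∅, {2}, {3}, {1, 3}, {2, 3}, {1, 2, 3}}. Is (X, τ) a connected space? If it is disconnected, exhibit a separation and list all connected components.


(X, τ) is disconnected; components = [{2}, {1, 3}].

Find clopen sets (U ∈ τ with X ∖ U ∈ τ):
  U = ∅, X ∖ U = {1, 2, 3} — both open, so U is clopen.
  U = {2}, X ∖ U = {1, 3} — both open, so U is clopen.
  U = {1, 3}, X ∖ U = {2} — both open, so U is clopen.
  U = {1, 2, 3}, X ∖ U = ∅ — both open, so U is clopen.
Nontrivial clopen(s) exist: e.g. {2}. So (X, τ) is disconnected.
Compute connected components by grouping points that agree on all clopens:
  component: {2}
  component: {1, 3}


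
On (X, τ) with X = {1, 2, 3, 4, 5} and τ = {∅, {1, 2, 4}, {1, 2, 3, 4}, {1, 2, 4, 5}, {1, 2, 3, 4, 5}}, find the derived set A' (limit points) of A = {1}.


A' = {2, 3, 4, 5}

For each x ∈ X, list the open sets U ∈ τ with x ∈ U, then check whether U ∩ (A ∖ {x}) ≠ ∅ for every such U.
  x = 1: open {1, 2, 4} ∋ x has {1, 2, 4} ∩ (A ∖ {1}) = ∅, so x is NOT a limit point.
  x = 2: opens ∋ x are {1, 2, 4}, {1, 2, 3, 4}, {1, 2, 4, 5}, {1, 2, 3, 4, 5}; each meets A ∖ {2}, so x IS a limit point.
  x = 3: opens ∋ x are {1, 2, 3, 4}, {1, 2, 3, 4, 5}; each meets A ∖ {3}, so x IS a limit point.
  x = 4: opens ∋ x are {1, 2, 4}, {1, 2, 3, 4}, {1, 2, 4, 5}, {1, 2, 3, 4, 5}; each meets A ∖ {4}, so x IS a limit point.
  x = 5: opens ∋ x are {1, 2, 4, 5}, {1, 2, 3, 4, 5}; each meets A ∖ {5}, so x IS a limit point.
Collecting: A' = {2, 3, 4, 5}.


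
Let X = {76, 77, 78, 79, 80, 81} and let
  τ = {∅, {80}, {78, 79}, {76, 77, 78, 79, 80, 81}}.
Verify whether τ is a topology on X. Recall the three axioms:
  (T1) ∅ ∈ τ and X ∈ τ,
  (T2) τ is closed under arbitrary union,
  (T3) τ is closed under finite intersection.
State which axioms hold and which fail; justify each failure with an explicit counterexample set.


τ is NOT a topology on X.

Axiom (T1): ∅ ∈ τ? Yes; X ∈ τ? Yes.
Axiom (T2/T3): check pairwise unions and intersections of members of τ.
Counterexample for (T2): {80} ∪ {78, 79} = {78, 79, 80} ∉ τ. Therefore τ is NOT a topology.


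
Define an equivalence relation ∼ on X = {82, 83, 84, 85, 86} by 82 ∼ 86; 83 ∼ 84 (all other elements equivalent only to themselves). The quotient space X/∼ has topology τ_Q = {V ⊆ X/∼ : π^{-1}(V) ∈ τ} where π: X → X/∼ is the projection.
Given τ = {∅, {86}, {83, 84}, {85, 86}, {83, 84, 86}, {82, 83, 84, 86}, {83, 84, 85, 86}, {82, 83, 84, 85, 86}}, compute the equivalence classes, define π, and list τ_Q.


X/∼ = {[82=86], [83=84], [85]}; |τ_Q| = 4.

Equivalence classes: [82=86], [83=84], [85].
Quotient map π: X → X/∼ sends 82 ↦ [82=86], 83 ↦ [83=84], 84 ↦ [83=84], 85 ↦ [85], 86 ↦ [82=86].
For each subset V ⊆ X/∼, compute π^{-1}(V) ⊆ X and check whether π^{-1}(V) ∈ τ. V is open in τ_Q iff π^{-1}(V) ∈ τ.
  V = {}: π^{-1}(V) = ∅ ∈ τ ✓.
  V = {[82=86]}: π^{-1}(V) = {82, 86} ∉ τ ✗.
  V = {[83=84]}: π^{-1}(V) = {83, 84} ∈ τ ✓.
  V = {[82=86], [83=84]}: π^{-1}(V) = {82, 83, 84, 86} ∈ τ ✓.
  V = {[85]}: π^{-1}(V) = {85} ∉ τ ✗.
  V = {[82=86], [85]}: π^{-1}(V) = {82, 85, 86} ∉ τ ✗.
  V = {[83=84], [85]}: π^{-1}(V) = {83, 84, 85} ∉ τ ✗.
  V = {[82=86], [83=84], [85]}: π^{-1}(V) = {82, 83, 84, 85, 86} ∈ τ ✓.
Open sets in the quotient: τ_Q = {{}, {[83=84]}, {[82=86], [83=84]}, {[82=86], [83=84], [85]}} (4 elements).


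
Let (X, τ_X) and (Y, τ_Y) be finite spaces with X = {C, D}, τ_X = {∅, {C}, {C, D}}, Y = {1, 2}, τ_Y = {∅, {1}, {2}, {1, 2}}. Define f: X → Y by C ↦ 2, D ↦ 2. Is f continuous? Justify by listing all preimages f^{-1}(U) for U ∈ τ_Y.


f IS continuous.

Compute f^{-1}(U) for each U ∈ τ_Y:
  U = ∅: f^{-1}(U) = ∅ ∈ τ_X ✓.
  U = {1}: f^{-1}(U) = ∅ ∈ τ_X ✓.
  U = {2}: f^{-1}(U) = {C, D} ∈ τ_X ✓.
  U = {1, 2}: f^{-1}(U) = {C, D} ∈ τ_X ✓.
Every preimage lies in τ_X, so f IS continuous.
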